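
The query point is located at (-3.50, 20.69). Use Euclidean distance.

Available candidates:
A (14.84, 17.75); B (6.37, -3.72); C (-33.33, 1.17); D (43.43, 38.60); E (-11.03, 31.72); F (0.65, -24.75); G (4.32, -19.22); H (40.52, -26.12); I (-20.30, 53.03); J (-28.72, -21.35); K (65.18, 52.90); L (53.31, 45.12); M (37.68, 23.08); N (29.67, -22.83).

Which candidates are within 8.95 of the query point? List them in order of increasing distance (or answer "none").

none

Distances from (-3.50, 20.69):
A: 18.57
B: 26.33
C: 35.65
D: 50.23
E: 13.36
F: 45.63
G: 40.67
H: 64.26
I: 36.44
J: 49.02
K: 75.86
L: 61.84
M: 41.25
N: 54.72
Threshold 8.95: none within range.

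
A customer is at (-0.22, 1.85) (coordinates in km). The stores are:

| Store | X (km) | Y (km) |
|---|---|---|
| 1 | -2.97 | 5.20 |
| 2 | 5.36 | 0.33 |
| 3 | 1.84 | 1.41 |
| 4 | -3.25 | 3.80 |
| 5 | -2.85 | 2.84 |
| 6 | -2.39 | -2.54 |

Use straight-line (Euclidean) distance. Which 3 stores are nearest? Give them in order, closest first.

3, 5, 4

Distances from (-0.22, 1.85):
1: √((-2.75)² + (3.35)²) = √(7.5625 + 11.2225) = 4.33 km
2: √((5.58)² + (-1.52)²) = √(31.1364 + 2.3104) = 5.78 km
3: √((2.06)² + (-0.44)²) = √(4.2436 + 0.1936) = 2.11 km
4: √((-3.03)² + (1.95)²) = √(9.1809 + 3.8025) = 3.60 km
5: √((-2.63)² + (0.99)²) = √(6.9169 + 0.9801) = 2.81 km
6: √((-2.17)² + (-4.39)²) = √(4.7089 + 19.2721) = 4.90 km
Sorted: 3 (2.11 km) < 5 (2.81 km) < 4 (3.60 km) < 1 (4.33 km) < 6 (4.90 km) < …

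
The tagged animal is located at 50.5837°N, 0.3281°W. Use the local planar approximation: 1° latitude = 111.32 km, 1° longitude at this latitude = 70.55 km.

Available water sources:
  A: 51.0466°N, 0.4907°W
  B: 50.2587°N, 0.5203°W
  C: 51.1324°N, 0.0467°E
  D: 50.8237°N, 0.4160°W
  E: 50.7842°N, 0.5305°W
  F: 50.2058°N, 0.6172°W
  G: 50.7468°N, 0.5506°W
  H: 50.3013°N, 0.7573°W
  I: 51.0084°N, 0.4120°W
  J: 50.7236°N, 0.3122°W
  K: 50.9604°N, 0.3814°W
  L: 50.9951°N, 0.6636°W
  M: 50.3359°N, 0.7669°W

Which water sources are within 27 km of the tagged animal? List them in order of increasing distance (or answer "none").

Distances from 50.5837°N, 0.3281°W:
A: 52.7915 km
B: 38.6366 km
C: 66.5591 km
D: 27.4271 km
E: 26.4965 km
F: 46.7515 km
G: 24.0012 km
H: 43.6481 km
I: 47.6467 km
J: 15.6140 km
K: 42.1025 km
L: 51.5521 km
M: 41.4644 km
Threshold 27 km: J (15.6140 km), G (24.0012 km), E (26.4965 km) are within range.

J, G, E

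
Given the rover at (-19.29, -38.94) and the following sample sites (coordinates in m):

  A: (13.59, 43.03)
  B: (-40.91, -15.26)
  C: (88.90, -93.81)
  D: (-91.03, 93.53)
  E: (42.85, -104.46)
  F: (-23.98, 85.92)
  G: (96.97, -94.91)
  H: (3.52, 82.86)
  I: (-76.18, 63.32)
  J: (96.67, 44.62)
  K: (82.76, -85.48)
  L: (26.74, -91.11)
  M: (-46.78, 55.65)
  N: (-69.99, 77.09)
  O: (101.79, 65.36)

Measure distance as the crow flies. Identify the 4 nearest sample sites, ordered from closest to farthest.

B, L, A, E

Distances from (-19.29, -38.94):
A: √((32.88)² + (81.97)²) = √(1081.0944 + 6719.0809) = 88.32 m
B: √((-21.62)² + (23.68)²) = √(467.4244 + 560.7424) = 32.07 m
C: √((108.19)² + (-54.87)²) = √(11705.0761 + 3010.7169) = 121.31 m
D: √((-71.74)² + (132.47)²) = √(5146.6276 + 17548.3009) = 150.65 m
E: √((62.14)² + (-65.52)²) = √(3861.3796 + 4292.8704) = 90.30 m
F: √((-4.69)² + (124.86)²) = √(21.9961 + 15590.0196) = 124.95 m
G: √((116.26)² + (-55.97)²) = √(13516.3876 + 3132.6409) = 129.03 m
H: √((22.81)² + (121.80)²) = √(520.2961 + 14835.2400) = 123.92 m
I: √((-56.89)² + (102.26)²) = √(3236.4721 + 10457.1076) = 117.02 m
J: √((115.96)² + (83.56)²) = √(13446.7216 + 6982.2736) = 142.93 m
K: √((102.05)² + (-46.54)²) = √(10414.2025 + 2165.9716) = 112.16 m
L: √((46.03)² + (-52.17)²) = √(2118.7609 + 2721.7089) = 69.57 m
M: √((-27.49)² + (94.59)²) = √(755.7001 + 8947.2681) = 98.50 m
N: √((-50.70)² + (116.03)²) = √(2570.4900 + 13462.9609) = 126.62 m
O: √((121.08)² + (104.30)²) = √(14660.3664 + 10878.4900) = 159.81 m
Sorted: B (32.07 m) < L (69.57 m) < A (88.32 m) < E (90.30 m) < M (98.50 m) < K (112.16 m) < …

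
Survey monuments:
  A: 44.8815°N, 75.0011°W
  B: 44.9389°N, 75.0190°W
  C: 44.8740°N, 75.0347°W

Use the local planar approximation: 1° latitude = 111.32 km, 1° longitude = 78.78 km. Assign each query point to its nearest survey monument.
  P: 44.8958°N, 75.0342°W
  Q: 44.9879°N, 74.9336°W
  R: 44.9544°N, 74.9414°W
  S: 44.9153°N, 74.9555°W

P→C; Q→B; R→B; S→A

P at 44.8958°N, 75.0342°W:
  A: √((-0.0143·111.32)² + (0.0331·78.78)²) = √(2.534069 + 6.799672) = 3.0551 km
  B: √((0.0431·111.32)² + (0.0152·78.78)²) = √(23.019768 + 1.433901) = 4.9451 km
  C: √((-0.0218·111.32)² + (-0.0005·78.78)²) = √(5.889242 + 0.001552) = 2.4271 km
  → nearest: C (2.4271 km)
Q at 44.9879°N, 74.9336°W:
  A: √((-0.1064·111.32)² + (-0.0675·78.78)²) = √(140.290948 + 28.277402) = 12.9834 km
  B: √((-0.0490·111.32)² + (-0.0854·78.78)²) = √(29.753534 + 45.263454) = 8.6612 km
  C: √((-0.1139·111.32)² + (-0.1011·78.78)²) = √(160.765866 + 63.435777) = 14.9734 km
  → nearest: B (8.6612 km)
R at 44.9544°N, 74.9414°W:
  A: √((-0.0729·111.32)² + (-0.0597·78.78)²) = √(65.856925 + 22.119770) = 9.3796 km
  B: √((-0.0155·111.32)² + (-0.0776·78.78)²) = √(2.977212 + 37.372779) = 6.3522 km
  C: √((-0.0804·111.32)² + (-0.0933·78.78)²) = √(80.104791 + 54.025058) = 11.5814 km
  → nearest: B (6.3522 km)
S at 44.9153°N, 74.9555°W:
  A: √((-0.0338·111.32)² + (-0.0456·78.78)²) = √(14.157279 + 12.905108) = 5.2022 km
  B: √((0.0236·111.32)² + (-0.0635·78.78)²) = √(6.901928 + 25.025306) = 5.6504 km
  C: √((-0.0413·111.32)² + (-0.0792·78.78)²) = √(21.137153 + 38.929813) = 7.7503 km
  → nearest: A (5.2022 km)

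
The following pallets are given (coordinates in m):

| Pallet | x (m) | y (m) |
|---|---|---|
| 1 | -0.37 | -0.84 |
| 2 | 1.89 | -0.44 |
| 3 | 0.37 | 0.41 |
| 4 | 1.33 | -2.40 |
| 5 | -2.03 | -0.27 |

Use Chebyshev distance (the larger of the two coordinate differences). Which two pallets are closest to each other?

Pairwise distances:
1–3: max(|0.74|, |1.25|) = 1.25 m
2–3: max(|-1.52|, |0.85|) = 1.52 m
1–5: max(|-1.66|, |0.57|) = 1.66 m
1–4: max(|1.70|, |-1.56|) = 1.70 m
2–4: max(|-0.56|, |-1.96|) = 1.96 m
1–2: max(|2.26|, |0.40|) = 2.26 m
3–5: max(|-2.40|, |-0.68|) = 2.40 m
3–4: max(|0.96|, |-2.81|) = 2.81 m
4–5: max(|-3.36|, |2.13|) = 3.36 m
2–5: max(|-3.92|, |0.17|) = 3.92 m
Closest pair: 1–3 at 1.25 m.

1 and 3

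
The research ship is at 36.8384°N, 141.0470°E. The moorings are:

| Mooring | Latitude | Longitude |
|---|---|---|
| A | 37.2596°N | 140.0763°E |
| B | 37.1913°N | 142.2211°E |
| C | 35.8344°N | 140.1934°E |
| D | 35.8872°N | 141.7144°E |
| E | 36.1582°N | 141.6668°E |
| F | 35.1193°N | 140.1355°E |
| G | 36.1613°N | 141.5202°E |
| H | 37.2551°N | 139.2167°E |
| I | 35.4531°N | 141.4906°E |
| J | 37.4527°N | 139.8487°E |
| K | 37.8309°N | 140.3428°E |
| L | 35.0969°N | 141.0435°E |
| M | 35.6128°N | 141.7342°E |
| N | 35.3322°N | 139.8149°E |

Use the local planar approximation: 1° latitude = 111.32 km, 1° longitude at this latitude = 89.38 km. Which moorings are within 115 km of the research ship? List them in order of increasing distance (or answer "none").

G, E, A, B

Distances from 36.8384°N, 141.0470°E:
A: 98.6204 km
B: 112.0532 km
C: 135.3232 km
D: 121.5342 km
E: 93.8211 km
F: 207.9901 km
G: 86.4303 km
H: 170.0417 km
I: 159.2271 km
J: 127.0733 km
K: 127.1557 km
L: 193.8640 km
M: 149.6223 km
N: 200.6012 km
Threshold 115 km: G (86.4303 km), E (93.8211 km), A (98.6204 km), B (112.0532 km) are within range.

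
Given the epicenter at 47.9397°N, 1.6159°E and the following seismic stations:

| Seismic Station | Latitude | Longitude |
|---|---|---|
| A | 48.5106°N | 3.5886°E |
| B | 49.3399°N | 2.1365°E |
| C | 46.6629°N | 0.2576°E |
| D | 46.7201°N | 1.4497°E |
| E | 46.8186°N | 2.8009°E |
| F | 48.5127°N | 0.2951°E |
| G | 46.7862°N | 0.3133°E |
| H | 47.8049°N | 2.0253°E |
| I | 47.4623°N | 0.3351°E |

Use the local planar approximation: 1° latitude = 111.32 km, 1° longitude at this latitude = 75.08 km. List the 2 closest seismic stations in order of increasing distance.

H, I

Distances from 47.9397°N, 1.6159°E:
A: √((0.5709·111.32)² + (1.9727·75.08)²) = √(4038.931441 + 21936.665706) = 161.1695 km
B: √((1.4002·111.32)² + (0.5206·75.08)²) = √(24295.539199 + 1527.766052) = 160.6963 km
C: √((-1.2768·111.32)² + (-1.3583·75.08)²) = √(20201.896573 + 10400.157811) = 174.9344 km
D: √((-1.2196·111.32)² + (-0.1662·75.08)²) = √(18432.372000 + 155.707871) = 136.3381 km
E: √((-1.1211·111.32)² + (1.1850·75.08)²) = √(15575.252660 + 7915.625312) = 153.2673 km
F: √((0.5730·111.32)² + (-1.3208·75.08)²) = √(4068.699722 + 9833.828917) = 117.9090 km
G: √((-1.1535·111.32)² + (-1.3026·75.08)²) = √(16488.516874 + 9564.685085) = 161.4100 km
H: √((-0.1348·111.32)² + (0.4094·75.08)²) = √(225.178115 + 944.809398) = 34.2051 km
I: √((-0.4774·111.32)² + (-1.2808·75.08)²) = √(2824.302592 + 9247.219483) = 109.8705 km
Sorted: H (34.2051 km) < I (109.8705 km) < F (117.9090 km) < D (136.3381 km) < …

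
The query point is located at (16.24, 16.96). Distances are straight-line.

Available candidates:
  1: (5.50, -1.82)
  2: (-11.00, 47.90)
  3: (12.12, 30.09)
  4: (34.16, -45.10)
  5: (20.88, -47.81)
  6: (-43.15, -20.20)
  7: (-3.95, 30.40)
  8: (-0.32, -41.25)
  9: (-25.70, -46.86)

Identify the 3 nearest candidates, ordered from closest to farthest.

Distances from (16.24, 16.96):
1: √((-10.74)² + (-18.78)²) = √(115.3476 + 352.6884) = 21.63
2: √((-27.24)² + (30.94)²) = √(742.0176 + 957.2836) = 41.22
3: √((-4.12)² + (13.13)²) = √(16.9744 + 172.3969) = 13.76
4: √((17.92)² + (-62.06)²) = √(321.1264 + 3851.4436) = 64.60
5: √((4.64)² + (-64.77)²) = √(21.5296 + 4195.1529) = 64.94
6: √((-59.39)² + (-37.16)²) = √(3527.1721 + 1380.8656) = 70.06
7: √((-20.19)² + (13.44)²) = √(407.6361 + 180.6336) = 24.25
8: √((-16.56)² + (-58.21)²) = √(274.2336 + 3388.4041) = 60.52
9: √((-41.94)² + (-63.82)²) = √(1758.9636 + 4072.9924) = 76.37
Sorted: 3 (13.76) < 1 (21.63) < 7 (24.25) < 2 (41.22) < 8 (60.52) < …

3, 1, 7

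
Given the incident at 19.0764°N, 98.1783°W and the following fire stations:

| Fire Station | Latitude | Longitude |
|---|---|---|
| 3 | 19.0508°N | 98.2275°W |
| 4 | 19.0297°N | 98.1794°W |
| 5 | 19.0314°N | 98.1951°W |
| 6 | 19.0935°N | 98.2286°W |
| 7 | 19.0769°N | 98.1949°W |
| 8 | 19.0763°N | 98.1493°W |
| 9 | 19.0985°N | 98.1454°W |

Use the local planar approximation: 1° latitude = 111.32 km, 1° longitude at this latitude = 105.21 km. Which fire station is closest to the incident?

Distances from 19.0764°N, 98.1783°W:
3: √((-0.0256·111.32)² + (-0.0492·105.21)²) = √(8.121314 + 26.794413) = 5.9090 km
4: √((-0.0467·111.32)² + (-0.0011·105.21)²) = √(27.025899 + 0.013394) = 5.1999 km
5: √((-0.0450·111.32)² + (-0.0168·105.21)²) = √(25.094088 + 3.124155) = 5.3121 km
6: √((0.0171·111.32)² + (-0.0503·105.21)²) = √(3.623586 + 28.005931) = 5.6240 km
7: √((0.0005·111.32)² + (-0.0166·105.21)²) = √(0.003098 + 3.050213) = 1.7474 km
8: √((-0.0001·111.32)² + (0.0290·105.21)²) = √(0.000124 + 9.309150) = 3.0511 km
9: √((0.0221·111.32)² + (0.0329·105.21)²) = √(6.052446 + 11.981352) = 4.2466 km
Minimum: 7 at 1.7474 km.

7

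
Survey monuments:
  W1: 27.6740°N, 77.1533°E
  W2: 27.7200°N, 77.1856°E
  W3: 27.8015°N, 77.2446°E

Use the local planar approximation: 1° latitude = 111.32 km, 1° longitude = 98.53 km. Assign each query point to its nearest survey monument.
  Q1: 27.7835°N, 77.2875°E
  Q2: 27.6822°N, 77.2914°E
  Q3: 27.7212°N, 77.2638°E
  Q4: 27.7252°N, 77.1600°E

Q1 at 27.7835°N, 77.2875°E:
  W1: √((-0.1095·111.32)² + (-0.1342·98.53)²) = √(148.584885 + 174.840483) = 17.9840 km
  W2: √((-0.0635·111.32)² + (-0.1019·98.53)²) = √(49.968216 + 100.805757) = 12.2790 km
  W3: √((0.0180·111.32)² + (-0.0429·98.53)²) = √(4.015054 + 17.866996) = 4.6778 km
  → nearest: W3 (4.6778 km)
Q2 at 27.6822°N, 77.2914°E:
  W1: √((-0.0082·111.32)² + (-0.1381·98.53)²) = √(0.833248 + 185.150259) = 13.6376 km
  W2: √((0.0378·111.32)² + (-0.1058·98.53)²) = √(17.706389 + 108.669658) = 11.2417 km
  W3: √((0.1193·111.32)² + (-0.0468·98.53)²) = √(176.371043 + 21.263202) = 14.0582 km
  → nearest: W2 (11.2417 km)
Q3 at 27.7212°N, 77.2638°E:
  W1: √((-0.0472·111.32)² + (-0.1105·98.53)²) = √(27.607711 + 118.539072) = 12.0891 km
  W2: √((-0.0012·111.32)² + (-0.0782·98.53)²) = √(0.017845 + 59.367734) = 7.7062 km
  W3: √((0.0803·111.32)² + (-0.0192·98.53)²) = √(79.905649 + 3.578816) = 9.1370 km
  → nearest: W2 (7.7062 km)
Q4 at 27.7252°N, 77.1600°E:
  W1: √((-0.0512·111.32)² + (-0.0067·98.53)²) = √(32.485258 + 0.435799) = 5.7377 km
  W2: √((-0.0052·111.32)² + (0.0256·98.53)²) = √(0.335084 + 6.362340) = 2.5879 km
  W3: √((0.0763·111.32)² + (0.0846·98.53)²) = √(72.143211 + 69.482861) = 11.9007 km
  → nearest: W2 (2.5879 km)

Q1→W3; Q2→W2; Q3→W2; Q4→W2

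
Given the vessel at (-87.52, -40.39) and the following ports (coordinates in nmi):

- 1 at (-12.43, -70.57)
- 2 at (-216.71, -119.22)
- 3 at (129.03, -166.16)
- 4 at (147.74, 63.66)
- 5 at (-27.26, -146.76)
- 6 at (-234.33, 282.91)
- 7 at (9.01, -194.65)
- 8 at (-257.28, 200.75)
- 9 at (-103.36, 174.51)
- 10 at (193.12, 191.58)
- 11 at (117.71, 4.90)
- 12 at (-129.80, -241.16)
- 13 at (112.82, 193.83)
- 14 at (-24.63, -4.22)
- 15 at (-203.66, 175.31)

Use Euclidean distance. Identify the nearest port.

14

Distances from (-87.52, -40.39):
1: 80.93 nmi
2: 151.34 nmi
3: 250.42 nmi
4: 257.24 nmi
5: 122.25 nmi
6: 355.07 nmi
7: 181.97 nmi
8: 294.90 nmi
9: 215.48 nmi
10: 364.10 nmi
11: 210.17 nmi
12: 205.17 nmi
13: 308.21 nmi
14: 72.55 nmi
15: 244.98 nmi
Minimum: 14 at 72.55 nmi.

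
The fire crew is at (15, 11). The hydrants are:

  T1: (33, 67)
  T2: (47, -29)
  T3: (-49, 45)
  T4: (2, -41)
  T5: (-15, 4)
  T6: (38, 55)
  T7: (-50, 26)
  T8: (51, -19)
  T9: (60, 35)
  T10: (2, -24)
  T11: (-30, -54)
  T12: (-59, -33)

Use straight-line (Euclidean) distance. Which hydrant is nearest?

Distances from (15, 11):
T1: 58.8
T2: 51.2
T3: 72.5
T4: 53.6
T5: 30.8
T6: 49.6
T7: 66.7
T8: 46.9
T9: 51.0
T10: 37.3
T11: 79.1
T12: 86.1
Minimum: T5 at 30.8.

T5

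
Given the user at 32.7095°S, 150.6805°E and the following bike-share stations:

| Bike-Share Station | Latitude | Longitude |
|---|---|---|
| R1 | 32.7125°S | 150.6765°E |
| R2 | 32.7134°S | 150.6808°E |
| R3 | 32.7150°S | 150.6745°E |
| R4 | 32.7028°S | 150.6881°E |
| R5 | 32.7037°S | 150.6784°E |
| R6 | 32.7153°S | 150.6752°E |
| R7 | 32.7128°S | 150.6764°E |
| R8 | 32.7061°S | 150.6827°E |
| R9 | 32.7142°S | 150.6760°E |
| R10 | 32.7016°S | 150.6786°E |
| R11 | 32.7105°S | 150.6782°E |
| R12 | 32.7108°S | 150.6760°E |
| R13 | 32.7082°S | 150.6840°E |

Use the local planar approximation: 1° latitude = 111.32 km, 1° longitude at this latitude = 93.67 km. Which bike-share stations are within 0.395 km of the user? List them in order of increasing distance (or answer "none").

Distances from 32.7095°S, 150.6805°E:
R1: 0.5019 km
R2: 0.4351 km
R3: 0.8311 km
R4: 1.0311 km
R5: 0.6750 km
R6: 0.8145 km
R7: 0.5315 km
R8: 0.4310 km
R9: 0.6719 km
R10: 0.8973 km
R11: 0.2425 km
R12: 0.4457 km
R13: 0.3584 km
Threshold 0.395 km: R11 (0.2425 km), R13 (0.3584 km) are within range.

R11, R13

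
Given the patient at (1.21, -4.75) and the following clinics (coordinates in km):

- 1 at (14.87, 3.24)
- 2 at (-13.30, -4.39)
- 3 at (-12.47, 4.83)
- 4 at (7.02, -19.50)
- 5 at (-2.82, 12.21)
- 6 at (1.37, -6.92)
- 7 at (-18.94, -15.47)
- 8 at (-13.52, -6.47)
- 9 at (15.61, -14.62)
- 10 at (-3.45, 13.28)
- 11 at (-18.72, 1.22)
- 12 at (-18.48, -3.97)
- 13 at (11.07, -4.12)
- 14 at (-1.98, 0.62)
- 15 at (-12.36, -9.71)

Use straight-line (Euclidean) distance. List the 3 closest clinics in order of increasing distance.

Distances from (1.21, -4.75):
1: √((13.66)² + (7.99)²) = √(186.5956 + 63.8401) = 15.83 km
2: √((-14.51)² + (0.36)²) = √(210.5401 + 0.1296) = 14.51 km
3: √((-13.68)² + (9.58)²) = √(187.1424 + 91.7764) = 16.70 km
4: √((5.81)² + (-14.75)²) = √(33.7561 + 217.5625) = 15.85 km
5: √((-4.03)² + (16.96)²) = √(16.2409 + 287.6416) = 17.43 km
6: √((0.16)² + (-2.17)²) = √(0.0256 + 4.7089) = 2.18 km
7: √((-20.15)² + (-10.72)²) = √(406.0225 + 114.9184) = 22.82 km
8: √((-14.73)² + (-1.72)²) = √(216.9729 + 2.9584) = 14.83 km
9: √((14.40)² + (-9.87)²) = √(207.3600 + 97.4169) = 17.46 km
10: √((-4.66)² + (18.03)²) = √(21.7156 + 325.0809) = 18.62 km
11: √((-19.93)² + (5.97)²) = √(397.2049 + 35.6409) = 20.80 km
12: √((-19.69)² + (0.78)²) = √(387.6961 + 0.6084) = 19.71 km
13: √((9.86)² + (0.63)²) = √(97.2196 + 0.3969) = 9.88 km
14: √((-3.19)² + (5.37)²) = √(10.1761 + 28.8369) = 6.25 km
15: √((-13.57)² + (-4.96)²) = √(184.1449 + 24.6016) = 14.45 km
Sorted: 6 (2.18 km) < 14 (6.25 km) < 13 (9.88 km) < 15 (14.45 km) < 2 (14.51 km) < …

6, 14, 13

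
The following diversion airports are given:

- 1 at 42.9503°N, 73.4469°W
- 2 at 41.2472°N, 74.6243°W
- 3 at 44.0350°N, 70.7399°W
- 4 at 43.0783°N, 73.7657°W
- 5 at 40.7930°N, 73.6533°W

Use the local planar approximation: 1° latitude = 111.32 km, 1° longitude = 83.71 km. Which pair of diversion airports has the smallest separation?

Pairwise distances:
1–2: √((-1.7031·111.32)² + (-1.1774·83.71)²) = √(35944.023805 + 9714.103957) = 213.6776 km
1–3: √((1.0847·111.32)² + (2.7070·83.71)²) = √(14580.273667 + 51348.906013) = 256.7668 km
1–4: √((0.1280·111.32)² + (-0.3188·83.71)²) = √(203.032861 + 712.182519) = 30.2525 km
1–5: √((-2.1573·111.32)² + (-0.2064·83.71)²) = √(57672.327971 + 298.520438) = 240.7714 km
2–3: √((2.7878·111.32)² + (3.8844·83.71)²) = √(96309.609694 + 105731.057209) = 449.4893 km
2–4: √((1.8311·111.32)² + (0.8586·83.71)²) = √(41549.951443 + 5165.786490) = 216.1382 km
2–5: √((-0.4542·111.32)² + (0.9710·83.71)²) = √(2556.469732 + 6606.830175) = 95.7251 km
3–4: √((-0.9567·111.32)² + (-3.0258·83.71)²) = √(11342.216772 + 64155.681245) = 274.7688 km
3–5: √((-3.2420·111.32)² + (-2.9134·83.71)²) = √(130248.405792 + 59477.802661) = 435.5757 km
4–5: √((-2.2853·111.32)² + (0.1124·83.71)²) = √(64719.154445 + 88.529356) = 254.5735 km
Closest pair: 1–4 at 30.2525 km.

1 and 4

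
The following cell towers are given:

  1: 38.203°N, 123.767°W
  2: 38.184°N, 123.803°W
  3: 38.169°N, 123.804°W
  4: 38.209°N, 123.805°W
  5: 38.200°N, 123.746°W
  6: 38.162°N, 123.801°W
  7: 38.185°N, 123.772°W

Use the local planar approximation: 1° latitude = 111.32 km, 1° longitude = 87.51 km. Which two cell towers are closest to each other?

Pairwise distances:
1–2: 3.795 km
1–3: 4.981 km
1–4: 3.392 km
1–5: 1.868 km
1–6: 5.448 km
1–7: 2.051 km
2–3: 1.672 km
2–4: 2.788 km
2–5: 5.297 km
2–6: 2.455 km
2–7: 2.715 km
3–4: 4.454 km
3–5: 6.138 km
3–6: 0.822 km
3–7: 3.319 km
4–5: 5.259 km
4–6: 5.244 km
4–7: 3.934 km
5–6: 6.408 km
5–7: 2.822 km
6–7: 3.605 km
Closest pair: 3–6 at 0.822 km.

3 and 6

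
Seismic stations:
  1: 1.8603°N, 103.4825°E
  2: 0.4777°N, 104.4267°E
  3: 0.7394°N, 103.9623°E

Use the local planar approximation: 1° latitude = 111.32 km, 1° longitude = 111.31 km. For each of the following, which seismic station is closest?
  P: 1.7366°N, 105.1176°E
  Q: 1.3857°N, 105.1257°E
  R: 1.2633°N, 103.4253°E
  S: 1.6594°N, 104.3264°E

P at 1.7366°N, 105.1176°E:
  1: 182.5232 km
  2: 159.8551 km
  3: 169.8820 km
  → nearest: 2 (159.8551 km)
Q at 1.3857°N, 105.1257°E:
  1: 190.3821 km
  2: 127.5563 km
  3: 148.1418 km
  → nearest: 2 (127.5563 km)
R at 1.2633°N, 103.4253°E:
  1: 66.7623 km
  2: 141.6780 km
  3: 83.5114 km
  → nearest: 1 (66.7623 km)
S at 1.6594°N, 104.3264°E:
  1: 96.5601 km
  2: 132.0198 km
  3: 110.1418 km
  → nearest: 1 (96.5601 km)

P→2; Q→2; R→1; S→1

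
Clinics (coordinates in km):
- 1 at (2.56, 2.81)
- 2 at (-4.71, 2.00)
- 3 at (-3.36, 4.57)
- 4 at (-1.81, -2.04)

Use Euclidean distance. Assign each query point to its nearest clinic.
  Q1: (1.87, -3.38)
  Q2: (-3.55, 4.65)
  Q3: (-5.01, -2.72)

Q1 at (1.87, -3.38):
  1: 6.23 km
  2: 8.50 km
  3: 9.52 km
  4: 3.92 km
  → nearest: 4 (3.92 km)
Q2 at (-3.55, 4.65):
  1: 6.38 km
  2: 2.89 km
  3: 0.21 km
  4: 6.91 km
  → nearest: 3 (0.21 km)
Q3 at (-5.01, -2.72):
  1: 9.37 km
  2: 4.73 km
  3: 7.47 km
  4: 3.27 km
  → nearest: 4 (3.27 km)

Q1→4; Q2→3; Q3→4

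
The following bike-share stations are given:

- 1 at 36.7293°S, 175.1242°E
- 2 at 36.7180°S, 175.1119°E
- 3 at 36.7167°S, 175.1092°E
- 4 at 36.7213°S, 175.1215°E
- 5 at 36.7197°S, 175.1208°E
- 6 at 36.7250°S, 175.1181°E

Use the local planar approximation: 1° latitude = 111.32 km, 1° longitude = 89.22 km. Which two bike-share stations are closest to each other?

4 and 5

Pairwise distances:
4–5: √((0.0016·111.32)² + (-0.0007·89.22)²) = √(0.031724 + 0.003901) = 0.1887 km
2–3: √((0.0013·111.32)² + (-0.0027·89.22)²) = √(0.020943 + 0.058030) = 0.2810 km
4–6: √((-0.0037·111.32)² + (-0.0034·89.22)²) = √(0.169648 + 0.092020) = 0.5115 km
5–6: √((-0.0053·111.32)² + (-0.0027·89.22)²) = √(0.348095 + 0.058030) = 0.6373 km
1–6: √((0.0043·111.32)² + (-0.0061·89.22)²) = √(0.229131 + 0.296199) = 0.7248 km
2–5: √((-0.0017·111.32)² + (0.0089·89.22)²) = √(0.035813 + 0.630528) = 0.8163 km
1–4: √((0.0080·111.32)² + (-0.0027·89.22)²) = √(0.793097 + 0.058030) = 0.9226 km
2–4: √((-0.0033·111.32)² + (0.0096·89.22)²) = √(0.134950 + 0.733613) = 0.9320 km
2–6: √((-0.0070·111.32)² + (0.0062·89.22)²) = √(0.607215 + 0.305990) = 0.9556 km
3–5: √((-0.0030·111.32)² + (0.0116·89.22)²) = √(0.111529 + 1.071126) = 1.0875 km
1–5: √((0.0096·111.32)² + (-0.0034·89.22)²) = √(1.142060 + 0.092020) = 1.1109 km
3–4: √((-0.0046·111.32)² + (0.0123·89.22)²) = √(0.262218 + 1.204300) = 1.2110 km
3–6: √((-0.0083·111.32)² + (0.0089·89.22)²) = √(0.853695 + 0.630528) = 1.2183 km
1–2: √((0.0113·111.32)² + (-0.0123·89.22)²) = √(1.582353 + 1.204300) = 1.6693 km
1–3: √((0.0126·111.32)² + (-0.0150·89.22)²) = √(1.967377 + 1.791047) = 1.9387 km
Closest pair: 4–5 at 0.1887 km.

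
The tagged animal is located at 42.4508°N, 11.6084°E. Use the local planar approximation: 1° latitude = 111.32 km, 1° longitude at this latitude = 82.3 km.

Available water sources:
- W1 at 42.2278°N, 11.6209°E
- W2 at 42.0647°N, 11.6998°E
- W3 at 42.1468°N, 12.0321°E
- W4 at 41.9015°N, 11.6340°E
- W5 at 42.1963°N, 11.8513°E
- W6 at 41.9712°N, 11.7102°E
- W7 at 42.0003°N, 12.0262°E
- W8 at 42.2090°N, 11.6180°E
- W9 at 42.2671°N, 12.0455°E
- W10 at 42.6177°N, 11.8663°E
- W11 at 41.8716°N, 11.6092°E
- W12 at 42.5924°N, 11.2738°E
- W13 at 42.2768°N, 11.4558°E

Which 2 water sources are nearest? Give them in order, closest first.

Distances from 42.4508°N, 11.6084°E:
W1: √((-0.2230·111.32)² + (0.0125·82.3)²) = √(616.248849 + 1.058327) = 24.8457 km
W2: √((-0.3861·111.32)² + (0.0914·82.3)²) = √(1847.336446 + 56.583794) = 43.6339 km
W3: √((-0.3040·111.32)² + (0.4237·82.3)²) = √(1145.232232 + 1215.952468) = 48.5920 km
W4: √((-0.5493·111.32)² + (0.0256·82.3)²) = √(3739.087199 + 4.438943) = 61.1844 km
W5: √((-0.2545·111.32)² + (0.2429·82.3)²) = √(802.642161 + 399.626887) = 34.6738 km
W6: √((-0.4796·111.32)² + (0.1018·82.3)²) = √(2850.393009 + 70.193230) = 54.0424 km
W7: √((-0.4505·111.32)² + (0.4178·82.3)²) = √(2514.988398 + 1182.324099) = 60.8055 km
W8: √((-0.2418·111.32)² + (0.0096·82.3)²) = √(724.534364 + 0.624226) = 26.9288 km
W9: √((-0.1837·111.32)² + (0.4371·82.3)²) = √(418.181396 + 1294.080471) = 41.3795 km
W10: √((0.1669·111.32)² + (0.2579·82.3)²) = √(345.190686 + 450.507842) = 28.2081 km
W11: √((-0.5792·111.32)² + (0.0008·82.3)²) = √(4157.224726 + 0.004335) = 64.4766 km
W12: √((0.1416·111.32)² + (-0.3346·82.3)²) = √(248.469395 + 758.318312) = 31.7299 km
W13: √((-0.1740·111.32)² + (-0.1526·82.3)²) = √(375.184503 + 157.727979) = 23.0849 km
Sorted: W13 (23.0849 km) < W1 (24.8457 km) < W8 (26.9288 km) < W10 (28.2081 km) < …

W13, W1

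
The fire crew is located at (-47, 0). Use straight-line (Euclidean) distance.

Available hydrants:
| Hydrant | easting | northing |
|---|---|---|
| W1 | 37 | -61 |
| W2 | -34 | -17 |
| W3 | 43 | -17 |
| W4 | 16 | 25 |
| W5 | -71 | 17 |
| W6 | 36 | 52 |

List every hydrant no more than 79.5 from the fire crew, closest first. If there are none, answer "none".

W2, W5, W4

Distances from (-47, 0):
W1: √((84)² + (-61)²) = √(7056.000 + 3721.000) = 103.8
W2: √((13)² + (-17)²) = √(169.000 + 289.000) = 21.4
W3: √((90)² + (-17)²) = √(8100.000 + 289.000) = 91.6
W4: √((63)² + (25)²) = √(3969.000 + 625.000) = 67.8
W5: √((-24)² + (17)²) = √(576.000 + 289.000) = 29.4
W6: √((83)² + (52)²) = √(6889.000 + 2704.000) = 97.9
Threshold 79.5: W2 (21.4), W5 (29.4), W4 (67.8) are within range.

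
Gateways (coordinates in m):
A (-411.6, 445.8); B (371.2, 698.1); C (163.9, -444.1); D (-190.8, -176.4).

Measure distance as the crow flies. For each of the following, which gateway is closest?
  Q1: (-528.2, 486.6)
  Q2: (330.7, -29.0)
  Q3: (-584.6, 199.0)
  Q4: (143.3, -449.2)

Q1→A; Q2→C; Q3→A; Q4→C

Q1 at (-528.2, 486.6):
  A: 123.5 m
  B: 923.9 m
  C: 1159.8 m
  D: 743.9 m
  → nearest: A (123.5 m)
Q2 at (330.7, -29.0):
  A: 881.2 m
  B: 728.2 m
  C: 447.4 m
  D: 541.9 m
  → nearest: C (447.4 m)
Q3 at (-584.6, 199.0):
  A: 301.4 m
  B: 1078.3 m
  C: 986.8 m
  D: 544.1 m
  → nearest: A (301.4 m)
Q4 at (143.3, -449.2):
  A: 1053.1 m
  B: 1169.7 m
  C: 21.2 m
  D: 431.3 m
  → nearest: C (21.2 m)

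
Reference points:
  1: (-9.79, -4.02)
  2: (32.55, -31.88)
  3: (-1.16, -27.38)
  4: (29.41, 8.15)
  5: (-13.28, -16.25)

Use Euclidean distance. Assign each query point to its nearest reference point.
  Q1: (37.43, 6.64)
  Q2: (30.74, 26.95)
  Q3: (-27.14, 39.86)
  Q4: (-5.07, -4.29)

Q1 at (37.43, 6.64):
  1: √((-47.22)² + (-10.66)²) = √(2229.7284 + 113.6356) = 48.41
  2: √((-4.88)² + (-38.52)²) = √(23.8144 + 1483.7904) = 38.83
  3: √((-38.59)² + (-34.02)²) = √(1489.1881 + 1157.3604) = 51.44
  4: √((-8.02)² + (1.51)²) = √(64.3204 + 2.2801) = 8.16
  5: √((-50.71)² + (-22.89)²) = √(2571.5041 + 523.9521) = 55.64
  → nearest: 4 (8.16)
Q2 at (30.74, 26.95):
  1: √((-40.53)² + (-30.97)²) = √(1642.6809 + 959.1409) = 51.01
  2: √((1.81)² + (-58.83)²) = √(3.2761 + 3460.9689) = 58.86
  3: √((-31.90)² + (-54.33)²) = √(1017.6100 + 2951.7489) = 63.00
  4: √((-1.33)² + (-18.80)²) = √(1.7689 + 353.4400) = 18.85
  5: √((-44.02)² + (-43.20)²) = √(1937.7604 + 1866.2400) = 61.68
  → nearest: 4 (18.85)
Q3 at (-27.14, 39.86):
  1: √((17.35)² + (-43.88)²) = √(301.0225 + 1925.4544) = 47.19
  2: √((59.69)² + (-71.74)²) = √(3562.8961 + 5146.6276) = 93.32
  3: √((25.98)² + (-67.24)²) = √(674.9604 + 4521.2176) = 72.08
  4: √((56.55)² + (-31.71)²) = √(3197.9025 + 1005.5241) = 64.83
  5: √((13.86)² + (-56.11)²) = √(192.0996 + 3148.3321) = 57.80
  → nearest: 1 (47.19)
Q4 at (-5.07, -4.29):
  1: √((-4.72)² + (0.27)²) = √(22.2784 + 0.0729) = 4.73
  2: √((37.62)² + (-27.59)²) = √(1415.2644 + 761.2081) = 46.65
  3: √((3.91)² + (-23.09)²) = √(15.2881 + 533.1481) = 23.42
  4: √((34.48)² + (12.44)²) = √(1188.8704 + 154.7536) = 36.66
  5: √((-8.21)² + (-11.96)²) = √(67.4041 + 143.0416) = 14.51
  → nearest: 1 (4.73)

Q1→4; Q2→4; Q3→1; Q4→1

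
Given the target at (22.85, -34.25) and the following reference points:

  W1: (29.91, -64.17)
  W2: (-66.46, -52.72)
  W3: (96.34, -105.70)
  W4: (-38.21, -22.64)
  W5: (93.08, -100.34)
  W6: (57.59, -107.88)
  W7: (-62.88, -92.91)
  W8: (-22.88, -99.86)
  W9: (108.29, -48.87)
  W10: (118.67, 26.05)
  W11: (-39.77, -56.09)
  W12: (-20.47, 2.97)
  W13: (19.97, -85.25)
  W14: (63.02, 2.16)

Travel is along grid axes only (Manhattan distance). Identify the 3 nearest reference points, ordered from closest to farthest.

Distances from (22.85, -34.25):
W1: 36.98
W2: 107.78
W3: 144.94
W4: 72.67
W5: 136.32
W6: 108.37
W7: 144.39
W8: 111.34
W9: 100.06
W10: 156.12
W11: 84.46
W12: 80.54
W13: 53.88
W14: 76.58
Sorted: W1 (36.98) < W13 (53.88) < W4 (72.67) < W14 (76.58) < W12 (80.54) < …

W1, W13, W4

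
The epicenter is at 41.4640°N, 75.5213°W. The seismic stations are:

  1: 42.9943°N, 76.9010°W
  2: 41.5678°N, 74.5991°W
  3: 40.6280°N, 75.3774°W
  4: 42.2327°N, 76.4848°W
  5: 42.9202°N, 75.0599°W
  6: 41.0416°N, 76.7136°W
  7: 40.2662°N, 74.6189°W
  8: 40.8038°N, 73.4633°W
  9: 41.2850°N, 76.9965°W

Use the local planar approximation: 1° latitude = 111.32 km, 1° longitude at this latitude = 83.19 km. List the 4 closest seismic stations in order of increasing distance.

Distances from 41.4640°N, 75.5213°W:
1: √((1.5303·111.32)² + (-1.3797·83.19)²) = √(29020.143246 + 13173.815511) = 205.4117 km
2: √((0.1038·111.32)² + (0.9222·83.19)²) = √(133.518395 + 5885.623599) = 77.5831 km
3: √((-0.8360·111.32)² + (0.1439·83.19)²) = √(8660.818755 + 143.305823) = 93.8303 km
4: √((0.7687·111.32)² + (-0.9635·83.19)²) = √(7322.513103 + 6424.593982) = 117.2481 km
5: √((1.4562·111.32)² + (0.4614·83.19)²) = √(26277.766470 + 1473.321169) = 166.5866 km
6: √((-0.4224·111.32)² + (-1.1923·83.19)²) = √(2211.027857 + 9838.147659) = 109.7687 km
7: √((-1.1978·111.32)² + (0.9024·83.19)²) = √(17779.314522 + 5635.603392) = 153.0193 km
8: √((-0.6602·111.32)² + (2.0580·83.19)²) = √(5401.289251 + 29311.158873) = 186.3128 km
9: √((-0.1790·111.32)² + (-1.4752·83.19)²) = √(397.056635 + 15060.661794) = 124.3291 km
Sorted: 2 (77.5831 km) < 3 (93.8303 km) < 6 (109.7687 km) < 4 (117.2481 km) < 9 (124.3291 km) < 7 (153.0193 km) < …

2, 3, 6, 4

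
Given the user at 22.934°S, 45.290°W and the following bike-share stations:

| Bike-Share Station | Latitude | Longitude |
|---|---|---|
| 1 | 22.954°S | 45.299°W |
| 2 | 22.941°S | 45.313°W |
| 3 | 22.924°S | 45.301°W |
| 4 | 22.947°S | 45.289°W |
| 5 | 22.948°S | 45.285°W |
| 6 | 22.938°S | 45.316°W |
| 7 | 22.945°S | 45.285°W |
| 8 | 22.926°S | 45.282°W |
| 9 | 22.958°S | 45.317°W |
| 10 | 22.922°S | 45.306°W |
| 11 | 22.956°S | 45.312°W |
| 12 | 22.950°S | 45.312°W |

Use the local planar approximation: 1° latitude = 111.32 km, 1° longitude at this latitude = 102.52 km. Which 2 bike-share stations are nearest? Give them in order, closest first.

Distances from 22.934°S, 45.290°W:
1: √((-0.020·111.32)² + (-0.009·102.52)²) = √(4.95686 + 0.85134) = 2.410 km
2: √((-0.007·111.32)² + (-0.023·102.52)²) = √(0.60721 + 5.55998) = 2.483 km
3: √((0.010·111.32)² + (-0.011·102.52)²) = √(1.23921 + 1.27175) = 1.585 km
4: √((-0.013·111.32)² + (0.001·102.52)²) = √(2.09427 + 0.01051) = 1.451 km
5: √((-0.014·111.32)² + (0.005·102.52)²) = √(2.42886 + 0.26276) = 1.641 km
6: √((-0.004·111.32)² + (-0.026·102.52)²) = √(0.19827 + 7.10500) = 2.702 km
7: √((-0.011·111.32)² + (0.005·102.52)²) = √(1.49945 + 0.26276) = 1.327 km
8: √((0.008·111.32)² + (0.008·102.52)²) = √(0.79310 + 0.67266) = 1.211 km
9: √((-0.024·111.32)² + (-0.027·102.52)²) = √(7.13787 + 7.66205) = 3.847 km
10: √((0.012·111.32)² + (-0.016·102.52)²) = √(1.78447 + 2.69065) = 2.115 km
11: √((-0.022·111.32)² + (-0.022·102.52)²) = √(5.99780 + 5.08701) = 3.329 km
12: √((-0.016·111.32)² + (-0.022·102.52)²) = √(3.17239 + 5.08701) = 2.874 km
Sorted: 8 (1.211 km) < 7 (1.327 km) < 4 (1.451 km) < 3 (1.585 km) < …

8, 7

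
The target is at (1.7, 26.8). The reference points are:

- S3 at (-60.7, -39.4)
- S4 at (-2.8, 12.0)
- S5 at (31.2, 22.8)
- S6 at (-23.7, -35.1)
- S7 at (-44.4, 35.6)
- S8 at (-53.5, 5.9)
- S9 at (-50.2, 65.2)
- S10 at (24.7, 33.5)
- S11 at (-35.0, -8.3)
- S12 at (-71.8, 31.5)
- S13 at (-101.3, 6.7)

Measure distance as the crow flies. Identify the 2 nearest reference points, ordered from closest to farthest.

Distances from (1.7, 26.8):
S3: √((-62.4)² + (-66.2)²) = √(3893.760 + 4382.440) = 91.0
S4: √((-4.5)² + (-14.8)²) = √(20.250 + 219.040) = 15.5
S5: √((29.5)² + (-4.0)²) = √(870.250 + 16.000) = 29.8
S6: √((-25.4)² + (-61.9)²) = √(645.160 + 3831.610) = 66.9
S7: √((-46.1)² + (8.8)²) = √(2125.210 + 77.440) = 46.9
S8: √((-55.2)² + (-20.9)²) = √(3047.040 + 436.810) = 59.0
S9: √((-51.9)² + (38.4)²) = √(2693.610 + 1474.560) = 64.6
S10: √((23.0)² + (6.7)²) = √(529.000 + 44.890) = 24.0
S11: √((-36.7)² + (-35.1)²) = √(1346.890 + 1232.010) = 50.8
S12: √((-73.5)² + (4.7)²) = √(5402.250 + 22.090) = 73.7
S13: √((-103.0)² + (-20.1)²) = √(10609.000 + 404.010) = 104.9
Sorted: S4 (15.5) < S10 (24.0) < S5 (29.8) < S7 (46.9) < …

S4, S10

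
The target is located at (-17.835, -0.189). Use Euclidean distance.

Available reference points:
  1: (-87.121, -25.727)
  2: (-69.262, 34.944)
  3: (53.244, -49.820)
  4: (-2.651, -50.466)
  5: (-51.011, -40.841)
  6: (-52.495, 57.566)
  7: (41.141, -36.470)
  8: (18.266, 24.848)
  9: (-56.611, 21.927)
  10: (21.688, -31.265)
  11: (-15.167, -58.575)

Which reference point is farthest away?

Distances from (-17.835, -0.189):
1: √((-69.286)² + (-25.538)²) = √(4800.54980 + 652.18944) = 73.843
2: √((-51.427)² + (35.133)²) = √(2644.73633 + 1234.32769) = 62.282
3: √((71.079)² + (-49.631)²) = √(5052.22424 + 2463.23616) = 86.692
4: √((15.184)² + (-50.277)²) = √(230.55386 + 2527.77673) = 52.520
5: √((-33.176)² + (-40.652)²) = √(1100.64698 + 1652.58510) = 52.471
6: √((-34.660)² + (57.755)²) = √(1201.31560 + 3335.64003) = 67.357
7: √((58.976)² + (-36.281)²) = √(3478.16858 + 1316.31096) = 69.242
8: √((36.101)² + (25.037)²) = √(1303.28220 + 626.85137) = 43.933
9: √((-38.776)² + (22.116)²) = √(1503.57818 + 489.11746) = 44.640
10: √((39.523)² + (-31.076)²) = √(1562.06753 + 965.71778) = 50.277
11: √((2.668)² + (-58.386)²) = √(7.11822 + 3408.92500) = 58.447
Maximum: 3 at 86.692.

3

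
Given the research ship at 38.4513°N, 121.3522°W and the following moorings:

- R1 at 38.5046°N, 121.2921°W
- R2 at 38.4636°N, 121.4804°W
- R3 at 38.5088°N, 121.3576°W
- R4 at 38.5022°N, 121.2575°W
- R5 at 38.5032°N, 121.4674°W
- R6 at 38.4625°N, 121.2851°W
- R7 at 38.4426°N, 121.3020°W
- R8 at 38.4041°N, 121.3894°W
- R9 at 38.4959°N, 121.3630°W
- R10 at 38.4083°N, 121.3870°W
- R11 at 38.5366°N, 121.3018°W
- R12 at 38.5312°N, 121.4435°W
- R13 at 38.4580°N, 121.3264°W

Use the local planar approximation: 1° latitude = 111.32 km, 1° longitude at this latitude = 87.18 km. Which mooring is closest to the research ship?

R13

Distances from 38.4513°N, 121.3522°W:
R1: 7.9156 km
R2: 11.2600 km
R3: 6.4182 km
R4: 10.0133 km
R5: 11.5864 km
R6: 5.9812 km
R7: 4.4823 km
R8: 6.1746 km
R9: 5.0534 km
R10: 5.6672 km
R11: 10.4629 km
R12: 11.9359 km
R13: 2.3697 km
Minimum: R13 at 2.3697 km.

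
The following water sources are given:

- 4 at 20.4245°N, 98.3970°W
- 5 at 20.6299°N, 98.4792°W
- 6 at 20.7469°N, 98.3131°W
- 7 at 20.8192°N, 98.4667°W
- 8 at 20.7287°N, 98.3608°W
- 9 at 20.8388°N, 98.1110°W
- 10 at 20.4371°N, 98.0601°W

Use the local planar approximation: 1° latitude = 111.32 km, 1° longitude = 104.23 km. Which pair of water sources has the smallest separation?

6 and 8

Pairwise distances:
6–8: √((-0.0182·111.32)² + (-0.0477·104.23)²) = √(4.104773 + 24.718507) = 5.3687 km
7–8: √((-0.0905·111.32)² + (0.1059·104.23)²) = √(101.494744 + 121.836495) = 14.9443 km
5–8: √((0.0988·111.32)² + (0.1184·104.23)²) = √(120.965155 + 152.296134) = 16.5306 km
6–7: √((0.0723·111.32)² + (-0.1536·104.23)²) = √(64.777322 + 256.311391) = 17.9189 km
5–7: √((0.1893·111.32)² + (0.0125·104.23)²) = √(444.066103 + 1.697483) = 21.1131 km
5–6: √((0.1170·111.32)² + (0.1661·104.23)²) = √(169.636037 + 299.726223) = 21.6648 km
6–9: √((0.0919·111.32)² + (0.2021·104.23)²) = √(104.659202 + 443.729296) = 23.4177 km
4–5: √((0.2054·111.32)² + (-0.0822·104.23)²) = √(522.814078 + 73.405586) = 24.4176 km
8–9: √((0.1101·111.32)² + (0.2498·104.23)²) = √(150.217674 + 677.907352) = 28.7772 km
4–8: √((0.3042·111.32)² + (0.0362·104.23)²) = √(1146.739612 + 14.236480) = 34.0731 km
4–10: √((0.0126·111.32)² + (0.3369·104.23)²) = √(1.967377 + 1233.069335) = 35.1431 km
4–6: √((0.3224·111.32)² + (0.0839·104.23)²) = √(1288.061091 + 76.473224) = 36.9396 km
7–9: √((0.0196·111.32)² + (0.3557·104.23)²) = √(4.760565 + 1374.526781) = 37.1388 km
6–10: √((-0.3098·111.32)² + (0.2530·104.23)²) = √(1189.348755 + 695.386921) = 43.4135 km
4–7: √((0.3947·111.32)² + (-0.0697·104.23)²) = √(1930.548196 + 52.777769) = 44.5345 km
5–9: √((0.2089·111.32)² + (0.3682·104.23)²) = √(540.783305 + 1472.831432) = 44.8733 km
9–10: √((-0.4017·111.32)² + (0.0509·104.23)²) = √(1999.631911 + 28.146282) = 45.0309 km
8–10: √((-0.2916·111.32)² + (0.3007·104.23)²) = √(1053.710808 + 982.318519) = 45.1224 km
5–10: √((-0.1928·111.32)² + (0.4191·104.23)²) = √(460.638735 + 1908.186404) = 48.6706 km
4–9: √((0.4143·111.32)² + (0.2860·104.23)²) = √(2127.042962 + 888.622984) = 54.9151 km
7–10: √((-0.3821·111.32)² + (0.4066·104.23)²) = √(1809.257871 + 1796.057450) = 60.0443 km
Closest pair: 6–8 at 5.3687 km.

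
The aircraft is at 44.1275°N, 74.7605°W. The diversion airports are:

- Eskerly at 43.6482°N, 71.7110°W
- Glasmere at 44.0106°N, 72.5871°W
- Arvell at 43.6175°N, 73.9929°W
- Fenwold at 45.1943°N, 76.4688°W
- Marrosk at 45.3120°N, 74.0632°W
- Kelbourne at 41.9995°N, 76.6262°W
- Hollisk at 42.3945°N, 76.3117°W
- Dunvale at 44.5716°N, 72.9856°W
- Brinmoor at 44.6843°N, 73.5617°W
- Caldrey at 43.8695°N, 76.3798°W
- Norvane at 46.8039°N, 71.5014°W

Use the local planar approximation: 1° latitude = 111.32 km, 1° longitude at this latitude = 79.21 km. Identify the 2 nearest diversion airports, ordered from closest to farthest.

Arvell, Brinmoor

Distances from 44.1275°N, 74.7605°W:
Eskerly: 247.3735 km
Glasmere: 172.6462 km
Arvell: 83.1867 km
Fenwold: 180.0362 km
Marrosk: 142.9593 km
Kelbourne: 279.2059 km
Hollisk: 228.7233 km
Dunvale: 149.0286 km
Brinmoor: 113.3963 km
Caldrey: 131.4409 km
Norvane: 394.2201 km
Sorted: Arvell (83.1867 km) < Brinmoor (113.3963 km) < Caldrey (131.4409 km) < Marrosk (142.9593 km) < …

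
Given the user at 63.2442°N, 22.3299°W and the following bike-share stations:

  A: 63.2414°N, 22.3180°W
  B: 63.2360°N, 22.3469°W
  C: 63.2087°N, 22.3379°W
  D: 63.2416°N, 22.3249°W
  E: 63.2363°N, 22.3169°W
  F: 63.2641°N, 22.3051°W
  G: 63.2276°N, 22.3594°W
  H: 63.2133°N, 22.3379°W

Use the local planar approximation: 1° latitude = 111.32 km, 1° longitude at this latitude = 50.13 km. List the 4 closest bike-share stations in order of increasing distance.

D, A, E, B

Distances from 63.2442°N, 22.3299°W:
A: 0.6731 km
B: 1.2488 km
C: 3.9722 km
D: 0.3829 km
E: 1.0946 km
F: 2.5403 km
G: 2.3668 km
H: 3.4631 km
Sorted: D (0.3829 km) < A (0.6731 km) < E (1.0946 km) < B (1.2488 km) < G (2.3668 km) < F (2.5403 km) < …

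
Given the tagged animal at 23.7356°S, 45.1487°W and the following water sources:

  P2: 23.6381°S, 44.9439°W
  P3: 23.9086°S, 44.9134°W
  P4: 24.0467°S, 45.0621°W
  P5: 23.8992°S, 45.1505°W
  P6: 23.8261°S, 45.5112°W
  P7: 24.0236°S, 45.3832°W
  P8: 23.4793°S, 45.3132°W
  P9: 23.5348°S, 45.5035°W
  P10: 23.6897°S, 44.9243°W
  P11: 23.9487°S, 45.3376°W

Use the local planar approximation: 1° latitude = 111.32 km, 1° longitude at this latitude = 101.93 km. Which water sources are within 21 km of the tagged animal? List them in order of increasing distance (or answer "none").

P5

Distances from 23.7356°S, 45.1487°W:
P2: 23.5283 km
P3: 30.7591 km
P4: 35.7389 km
P5: 18.2129 km
P6: 38.2984 km
P7: 39.9898 km
P8: 33.0936 km
P9: 42.5153 km
P10: 23.4369 km
P11: 30.5530 km
Threshold 21 km: P5 (18.2129 km) is within range.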